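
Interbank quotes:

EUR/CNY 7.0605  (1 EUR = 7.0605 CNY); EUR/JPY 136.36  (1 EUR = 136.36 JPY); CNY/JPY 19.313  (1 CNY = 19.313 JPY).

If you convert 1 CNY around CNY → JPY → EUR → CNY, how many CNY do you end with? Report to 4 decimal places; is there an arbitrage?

1.0000 (no arbitrage)

Around CNY → JPY → EUR → CNY: 1 × 19.313 ÷ 136.36 × 7.0605 = 0.999996
Product ≈ 1 (deviation 0.000%, within rounding noise).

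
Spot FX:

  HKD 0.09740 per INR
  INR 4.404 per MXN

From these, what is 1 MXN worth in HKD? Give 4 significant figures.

1 MXN × 4.404 = 4.404 INR
4.404 INR × 0.09740 = 0.42895 HKD

MXN/HKD = 0.4289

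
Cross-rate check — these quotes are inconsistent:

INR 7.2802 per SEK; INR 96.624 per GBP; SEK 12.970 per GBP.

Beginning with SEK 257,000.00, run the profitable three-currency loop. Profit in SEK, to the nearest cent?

Profitable loop is SEK → GBP → INR → SEK:
SEK 257,000.00 ÷ 12.970 = GBP 19,814.96
GBP 19,814.96 × 96.624 = INR 1,914,600.46
INR 1,914,600.46 ÷ 7.2802 = SEK 262,987.34
Profit = SEK 262,987.34 − SEK 257,000.00

Profit: SEK 5,987.34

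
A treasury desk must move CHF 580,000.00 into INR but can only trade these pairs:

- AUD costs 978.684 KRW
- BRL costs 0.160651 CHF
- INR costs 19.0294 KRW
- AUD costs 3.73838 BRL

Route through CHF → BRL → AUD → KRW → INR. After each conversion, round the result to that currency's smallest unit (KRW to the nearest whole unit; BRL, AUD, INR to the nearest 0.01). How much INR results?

INR 49,668,209.93

CHF 580,000.00 ÷ 0.160651 = BRL 3,610,310.55
BRL 3,610,310.55 ÷ 3.73838 = AUD 965,741.99
AUD 965,741.99 × 978.684 = KRW 945,156,234
KRW 945,156,234 ÷ 19.0294 = INR 49,668,209.93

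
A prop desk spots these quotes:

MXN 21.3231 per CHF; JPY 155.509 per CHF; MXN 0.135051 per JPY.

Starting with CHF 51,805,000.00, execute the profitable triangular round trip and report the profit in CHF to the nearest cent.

Profitable loop is CHF → MXN → JPY → CHF:
CHF 51,805,000.00 × 21.3231 = MXN 1,104,643,195.50
MXN 1,104,643,195.50 ÷ 0.135051 = JPY 8,179,452,174
JPY 8,179,452,174 ÷ 155.509 = CHF 52,597,934.36
Profit = CHF 52,597,934.36 − CHF 51,805,000.00

Profit: CHF 792,934.36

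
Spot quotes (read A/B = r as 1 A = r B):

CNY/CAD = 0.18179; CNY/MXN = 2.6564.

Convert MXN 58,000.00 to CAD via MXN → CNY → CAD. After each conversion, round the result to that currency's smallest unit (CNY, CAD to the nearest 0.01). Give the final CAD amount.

MXN 58,000.00 ÷ 2.6564 = CNY 21,834.06
CNY 21,834.06 × 0.18179 = CAD 3,969.21

CAD 3,969.21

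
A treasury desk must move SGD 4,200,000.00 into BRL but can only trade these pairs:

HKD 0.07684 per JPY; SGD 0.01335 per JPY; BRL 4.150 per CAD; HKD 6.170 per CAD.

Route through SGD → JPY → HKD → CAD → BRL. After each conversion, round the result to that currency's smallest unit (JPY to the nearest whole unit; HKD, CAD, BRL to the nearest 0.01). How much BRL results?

BRL 16,259,916.63

SGD 4,200,000.00 ÷ 0.01335 = JPY 314,606,742
JPY 314,606,742 × 0.07684 = HKD 24,174,382.06
HKD 24,174,382.06 ÷ 6.170 = CAD 3,918,052.20
CAD 3,918,052.20 × 4.150 = BRL 16,259,916.63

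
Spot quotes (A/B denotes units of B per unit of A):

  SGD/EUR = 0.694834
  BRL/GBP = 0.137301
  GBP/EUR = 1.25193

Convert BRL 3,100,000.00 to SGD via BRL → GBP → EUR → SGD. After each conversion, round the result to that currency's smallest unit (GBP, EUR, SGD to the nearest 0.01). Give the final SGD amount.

SGD 766,892.31

BRL 3,100,000.00 × 0.137301 = GBP 425,633.10
GBP 425,633.10 × 1.25193 = EUR 532,862.85
EUR 532,862.85 ÷ 0.694834 = SGD 766,892.31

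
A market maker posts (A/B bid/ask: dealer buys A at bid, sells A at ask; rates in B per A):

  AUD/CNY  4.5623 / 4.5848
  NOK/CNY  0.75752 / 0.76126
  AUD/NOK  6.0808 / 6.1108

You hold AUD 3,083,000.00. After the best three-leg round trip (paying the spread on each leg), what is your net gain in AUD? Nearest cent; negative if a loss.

Best loop AUD → NOK → CNY → AUD:
AUD 3,083,000.00 × 6.0808 (sell AUD at bid) = NOK 18,747,106.40
NOK 18,747,106.40 × 0.75752 (sell NOK at bid) = CNY 14,201,308.04
CNY 14,201,308.04 ÷ 4.5848 (buy AUD at ask) = AUD 3,097,476.02

Net profit: AUD 14,476.02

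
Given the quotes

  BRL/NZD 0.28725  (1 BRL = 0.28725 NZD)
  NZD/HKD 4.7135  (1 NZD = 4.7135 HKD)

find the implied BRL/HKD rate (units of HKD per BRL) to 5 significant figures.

1 BRL × 0.28725 = 0.28725 NZD
0.28725 NZD × 4.7135 = 1.35395 HKD

BRL/HKD = 1.3540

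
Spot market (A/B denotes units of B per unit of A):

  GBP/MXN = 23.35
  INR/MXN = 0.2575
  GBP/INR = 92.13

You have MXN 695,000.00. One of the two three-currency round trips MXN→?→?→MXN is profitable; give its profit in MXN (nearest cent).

Profitable loop is MXN → GBP → INR → MXN:
MXN 695,000.00 ÷ 23.35 = GBP 29,764.45
GBP 29,764.45 × 92.13 = INR 2,742,199.14
INR 2,742,199.14 × 0.2575 = MXN 706,116.28
Profit = MXN 706,116.28 − MXN 695,000.00

Profit: MXN 11,116.28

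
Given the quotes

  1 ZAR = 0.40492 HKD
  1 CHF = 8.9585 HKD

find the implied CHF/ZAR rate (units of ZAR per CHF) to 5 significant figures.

CHF/ZAR = 22.124

1 CHF × 8.9585 = 8.9585 HKD
8.9585 HKD ÷ 0.40492 = 22.1241 ZAR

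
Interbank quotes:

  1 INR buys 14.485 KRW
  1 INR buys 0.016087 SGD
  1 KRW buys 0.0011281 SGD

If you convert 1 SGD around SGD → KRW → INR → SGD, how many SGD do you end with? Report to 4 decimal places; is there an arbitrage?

0.9845 (arbitrage exists)

Around SGD → KRW → INR → SGD: 1 ÷ 0.0011281 ÷ 14.485 × 0.016087 = 0.984485
Product < 1; profitable direction is SGD → INR → KRW → SGD.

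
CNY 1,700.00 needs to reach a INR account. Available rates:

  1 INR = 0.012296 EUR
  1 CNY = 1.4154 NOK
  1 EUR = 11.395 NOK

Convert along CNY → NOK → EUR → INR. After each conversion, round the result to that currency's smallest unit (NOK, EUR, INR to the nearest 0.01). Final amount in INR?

CNY 1,700.00 × 1.4154 = NOK 2,406.18
NOK 2,406.18 ÷ 11.395 = EUR 211.16
EUR 211.16 ÷ 0.012296 = INR 17,173.06

INR 17,173.06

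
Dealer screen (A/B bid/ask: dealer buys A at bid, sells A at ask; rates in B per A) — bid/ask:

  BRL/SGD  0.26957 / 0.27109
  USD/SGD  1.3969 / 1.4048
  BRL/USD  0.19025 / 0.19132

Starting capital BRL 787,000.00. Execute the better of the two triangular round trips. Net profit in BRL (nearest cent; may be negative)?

Net profit: BRL 2,353.28

Best loop BRL → SGD → USD → BRL:
BRL 787,000.00 × 0.26957 (sell BRL at bid) = SGD 212,151.59
SGD 212,151.59 ÷ 1.4048 (buy USD at ask) = USD 151,019.07
USD 151,019.07 ÷ 0.19132 (buy BRL at ask) = BRL 789,353.28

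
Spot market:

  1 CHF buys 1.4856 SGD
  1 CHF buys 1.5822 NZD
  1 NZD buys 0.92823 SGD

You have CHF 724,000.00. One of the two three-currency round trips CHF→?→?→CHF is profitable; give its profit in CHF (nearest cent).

Profit: CHF 8,358.08

Profitable loop is CHF → SGD → NZD → CHF:
CHF 724,000.00 × 1.4856 = SGD 1,075,574.40
SGD 1,075,574.40 ÷ 0.92823 = NZD 1,158,736.95
NZD 1,158,736.95 ÷ 1.5822 = CHF 732,358.08
Profit = CHF 732,358.08 − CHF 724,000.00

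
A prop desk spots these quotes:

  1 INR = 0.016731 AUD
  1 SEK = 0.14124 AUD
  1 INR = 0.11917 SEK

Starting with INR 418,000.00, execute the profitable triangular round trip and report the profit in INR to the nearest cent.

Profit: INR 2,512.62

Profitable loop is INR → SEK → AUD → INR:
INR 418,000.00 × 0.11917 = SEK 49,813.06
SEK 49,813.06 × 0.14124 = AUD 7,035.60
AUD 7,035.60 ÷ 0.016731 = INR 420,512.62
Profit = INR 420,512.62 − INR 418,000.00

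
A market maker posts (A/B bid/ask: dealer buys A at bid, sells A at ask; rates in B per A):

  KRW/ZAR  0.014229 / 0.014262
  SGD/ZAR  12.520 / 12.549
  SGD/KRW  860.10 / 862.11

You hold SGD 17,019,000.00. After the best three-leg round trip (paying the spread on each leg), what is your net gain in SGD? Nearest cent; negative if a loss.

Best loop SGD → ZAR → KRW → SGD:
SGD 17,019,000.00 × 12.520 (sell SGD at bid) = ZAR 213,077,880.00
ZAR 213,077,880.00 ÷ 0.014262 (buy KRW at ask) = KRW 14,940,252,419
KRW 14,940,252,419 ÷ 862.11 (buy SGD at ask) = SGD 17,329,867.90

Net profit: SGD 310,867.90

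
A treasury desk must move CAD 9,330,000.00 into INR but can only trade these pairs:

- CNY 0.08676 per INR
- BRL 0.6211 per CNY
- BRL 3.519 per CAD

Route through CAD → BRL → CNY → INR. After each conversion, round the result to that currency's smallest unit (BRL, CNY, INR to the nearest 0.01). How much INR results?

INR 609,284,090.36

CAD 9,330,000.00 × 3.519 = BRL 32,832,270.00
BRL 32,832,270.00 ÷ 0.6211 = CNY 52,861,487.68
CNY 52,861,487.68 ÷ 0.08676 = INR 609,284,090.36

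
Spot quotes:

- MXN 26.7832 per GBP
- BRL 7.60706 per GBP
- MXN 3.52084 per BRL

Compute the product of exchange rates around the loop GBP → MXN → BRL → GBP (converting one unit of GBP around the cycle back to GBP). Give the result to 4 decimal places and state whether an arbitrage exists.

Around GBP → MXN → BRL → GBP: 1 × 26.7832 ÷ 3.52084 ÷ 7.60706 = 0.999998
Product ≈ 1 (deviation 0.000%, within rounding noise).

1.0000 (no arbitrage)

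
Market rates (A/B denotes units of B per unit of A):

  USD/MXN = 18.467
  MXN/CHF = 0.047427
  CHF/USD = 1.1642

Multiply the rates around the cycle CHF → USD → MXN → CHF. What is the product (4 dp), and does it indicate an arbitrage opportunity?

1.0196 (arbitrage exists)

Around CHF → USD → MXN → CHF: 1 × 1.1642 × 18.467 × 0.047427 = 1.019646
Product > 1; profitable direction is CHF → USD → MXN → CHF.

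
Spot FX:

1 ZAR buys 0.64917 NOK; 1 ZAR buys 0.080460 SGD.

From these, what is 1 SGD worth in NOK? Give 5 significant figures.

1 SGD ÷ 0.080460 = 12.4285 ZAR
12.4285 ZAR × 0.64917 = 8.06823 NOK

SGD/NOK = 8.0682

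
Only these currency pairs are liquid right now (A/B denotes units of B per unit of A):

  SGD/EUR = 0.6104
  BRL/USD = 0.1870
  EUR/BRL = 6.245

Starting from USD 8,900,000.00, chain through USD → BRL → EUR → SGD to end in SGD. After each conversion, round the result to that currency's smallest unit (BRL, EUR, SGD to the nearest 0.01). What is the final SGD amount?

USD 8,900,000.00 ÷ 0.1870 = BRL 47,593,582.89
BRL 47,593,582.89 ÷ 6.245 = EUR 7,621,070.12
EUR 7,621,070.12 ÷ 0.6104 = SGD 12,485,370.45

SGD 12,485,370.45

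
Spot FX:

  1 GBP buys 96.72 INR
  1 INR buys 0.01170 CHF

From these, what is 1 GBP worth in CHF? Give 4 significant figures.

GBP/CHF = 1.132

1 GBP × 96.72 = 96.72 INR
96.72 INR × 0.01170 = 1.13162 CHF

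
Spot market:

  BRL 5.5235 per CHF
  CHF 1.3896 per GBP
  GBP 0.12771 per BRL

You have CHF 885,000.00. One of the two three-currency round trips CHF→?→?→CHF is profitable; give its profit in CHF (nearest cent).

Profitable loop is CHF → GBP → BRL → CHF:
CHF 885,000.00 ÷ 1.3896 = GBP 636,873.92
GBP 636,873.92 ÷ 0.12771 = BRL 4,986,875.90
BRL 4,986,875.90 ÷ 5.5235 = CHF 902,847.09
Profit = CHF 902,847.09 − CHF 885,000.00

Profit: CHF 17,847.09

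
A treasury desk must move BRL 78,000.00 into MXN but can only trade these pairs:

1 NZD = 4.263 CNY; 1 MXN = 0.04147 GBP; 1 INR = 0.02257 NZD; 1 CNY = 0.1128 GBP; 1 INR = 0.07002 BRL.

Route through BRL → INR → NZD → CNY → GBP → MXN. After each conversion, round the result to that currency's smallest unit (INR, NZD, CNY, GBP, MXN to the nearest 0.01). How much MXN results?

BRL 78,000.00 ÷ 0.07002 = INR 1,113,967.44
INR 1,113,967.44 × 0.02257 = NZD 25,142.25
NZD 25,142.25 × 4.263 = CNY 107,181.41
CNY 107,181.41 × 0.1128 = GBP 12,090.06
GBP 12,090.06 ÷ 0.04147 = MXN 291,537.50

MXN 291,537.50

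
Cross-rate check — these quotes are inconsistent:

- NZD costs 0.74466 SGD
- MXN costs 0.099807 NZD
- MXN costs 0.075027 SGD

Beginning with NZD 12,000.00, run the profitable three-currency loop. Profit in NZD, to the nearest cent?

Profit: NZD 113.78

Profitable loop is NZD → MXN → SGD → NZD:
NZD 12,000.00 ÷ 0.099807 = MXN 120,232.05
MXN 120,232.05 × 0.075027 = SGD 9,020.65
SGD 9,020.65 ÷ 0.74466 = NZD 12,113.78
Profit = NZD 12,113.78 − NZD 12,000.00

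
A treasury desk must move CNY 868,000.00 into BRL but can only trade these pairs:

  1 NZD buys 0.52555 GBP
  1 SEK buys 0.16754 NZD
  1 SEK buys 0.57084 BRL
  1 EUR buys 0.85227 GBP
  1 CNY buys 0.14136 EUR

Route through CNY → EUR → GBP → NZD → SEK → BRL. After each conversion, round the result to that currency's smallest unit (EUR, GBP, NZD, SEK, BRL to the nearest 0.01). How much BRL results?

CNY 868,000.00 × 0.14136 = EUR 122,700.48
EUR 122,700.48 × 0.85227 = GBP 104,573.94
GBP 104,573.94 ÷ 0.52555 = NZD 198,980.00
NZD 198,980.00 ÷ 0.16754 = SEK 1,187,656.68
SEK 1,187,656.68 × 0.57084 = BRL 677,961.94

BRL 677,961.94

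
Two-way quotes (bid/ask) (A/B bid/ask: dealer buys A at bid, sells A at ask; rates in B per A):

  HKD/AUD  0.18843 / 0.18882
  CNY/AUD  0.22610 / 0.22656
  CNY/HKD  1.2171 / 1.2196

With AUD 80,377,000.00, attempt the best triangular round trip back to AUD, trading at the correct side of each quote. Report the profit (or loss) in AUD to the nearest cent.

Net profit: AUD 985,609.13

Best loop AUD → CNY → HKD → AUD:
AUD 80,377,000.00 ÷ 0.22656 (buy CNY at ask) = CNY 354,771,362.99
CNY 354,771,362.99 × 1.2171 (sell CNY at bid) = HKD 431,792,225.90
HKD 431,792,225.90 × 0.18843 (sell HKD at bid) = AUD 81,362,609.13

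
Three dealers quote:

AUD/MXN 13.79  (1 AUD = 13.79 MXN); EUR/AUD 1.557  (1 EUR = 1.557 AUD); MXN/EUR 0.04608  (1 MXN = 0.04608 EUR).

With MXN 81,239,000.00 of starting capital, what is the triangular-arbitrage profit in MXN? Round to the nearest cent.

Profitable loop is MXN → AUD → EUR → MXN:
MXN 81,239,000.00 ÷ 13.79 = AUD 5,891,153.01
AUD 5,891,153.01 ÷ 1.557 = EUR 3,783,656.40
EUR 3,783,656.40 ÷ 0.04608 = MXN 82,110,598.88
Profit = MXN 82,110,598.88 − MXN 81,239,000.00

Profit: MXN 871,598.88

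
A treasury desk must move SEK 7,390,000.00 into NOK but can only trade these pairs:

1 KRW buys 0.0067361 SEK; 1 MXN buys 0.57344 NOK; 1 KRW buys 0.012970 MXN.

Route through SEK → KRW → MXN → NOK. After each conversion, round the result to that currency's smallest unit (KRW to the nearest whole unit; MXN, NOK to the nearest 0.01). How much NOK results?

SEK 7,390,000.00 ÷ 0.0067361 = KRW 1,097,073,975
KRW 1,097,073,975 × 0.012970 = MXN 14,229,049.46
MXN 14,229,049.46 × 0.57344 = NOK 8,159,506.12

NOK 8,159,506.12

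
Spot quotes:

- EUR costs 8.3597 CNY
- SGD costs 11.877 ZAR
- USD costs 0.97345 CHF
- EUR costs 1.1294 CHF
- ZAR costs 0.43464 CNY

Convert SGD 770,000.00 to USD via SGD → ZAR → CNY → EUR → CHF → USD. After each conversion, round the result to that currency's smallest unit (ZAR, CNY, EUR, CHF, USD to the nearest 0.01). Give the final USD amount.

SGD 770,000.00 × 11.877 = ZAR 9,145,290.00
ZAR 9,145,290.00 × 0.43464 = CNY 3,974,908.85
CNY 3,974,908.85 ÷ 8.3597 = EUR 475,484.63
EUR 475,484.63 × 1.1294 = CHF 537,012.34
CHF 537,012.34 ÷ 0.97345 = USD 551,658.88

USD 551,658.88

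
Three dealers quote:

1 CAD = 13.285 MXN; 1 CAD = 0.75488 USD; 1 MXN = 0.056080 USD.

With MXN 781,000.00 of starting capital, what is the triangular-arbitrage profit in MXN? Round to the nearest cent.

Profitable loop is MXN → CAD → USD → MXN:
MXN 781,000.00 ÷ 13.285 = CAD 58,788.11
CAD 58,788.11 × 0.75488 = USD 44,377.97
USD 44,377.97 ÷ 0.056080 = MXN 791,333.20
Profit = MXN 791,333.20 − MXN 781,000.00

Profit: MXN 10,333.20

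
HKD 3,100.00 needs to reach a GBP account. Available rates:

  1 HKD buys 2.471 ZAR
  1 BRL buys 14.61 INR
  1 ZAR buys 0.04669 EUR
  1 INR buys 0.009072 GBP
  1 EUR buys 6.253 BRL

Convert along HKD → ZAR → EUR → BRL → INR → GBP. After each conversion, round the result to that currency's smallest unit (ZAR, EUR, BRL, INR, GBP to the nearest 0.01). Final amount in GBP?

HKD 3,100.00 × 2.471 = ZAR 7,660.10
ZAR 7,660.10 × 0.04669 = EUR 357.65
EUR 357.65 × 6.253 = BRL 2,236.39
BRL 2,236.39 × 14.61 = INR 32,673.66
INR 32,673.66 × 0.009072 = GBP 296.42

GBP 296.42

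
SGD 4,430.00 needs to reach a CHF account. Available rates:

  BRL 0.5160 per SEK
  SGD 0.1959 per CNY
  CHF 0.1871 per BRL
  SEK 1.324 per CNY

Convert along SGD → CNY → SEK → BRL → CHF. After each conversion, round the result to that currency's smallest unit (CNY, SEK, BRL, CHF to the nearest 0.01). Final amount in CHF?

CHF 2,890.55

SGD 4,430.00 ÷ 0.1959 = CNY 22,613.58
CNY 22,613.58 × 1.324 = SEK 29,940.38
SEK 29,940.38 × 0.5160 = BRL 15,449.24
BRL 15,449.24 × 0.1871 = CHF 2,890.55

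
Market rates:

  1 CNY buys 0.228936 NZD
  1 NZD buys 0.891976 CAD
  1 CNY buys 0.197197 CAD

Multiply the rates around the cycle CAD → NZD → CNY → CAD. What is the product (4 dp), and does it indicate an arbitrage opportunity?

0.9657 (arbitrage exists)

Around CAD → NZD → CNY → CAD: 1 ÷ 0.891976 ÷ 0.228936 × 0.197197 = 0.965680
Product < 1; profitable direction is CAD → CNY → NZD → CAD.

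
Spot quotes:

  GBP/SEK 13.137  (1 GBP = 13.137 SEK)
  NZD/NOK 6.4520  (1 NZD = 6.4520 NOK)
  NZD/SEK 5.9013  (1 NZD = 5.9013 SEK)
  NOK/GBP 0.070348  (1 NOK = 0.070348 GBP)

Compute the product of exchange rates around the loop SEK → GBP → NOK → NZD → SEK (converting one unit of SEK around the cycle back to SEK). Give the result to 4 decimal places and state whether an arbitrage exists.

Around SEK → GBP → NOK → NZD → SEK: 1 ÷ 13.137 ÷ 0.070348 ÷ 6.4520 × 5.9013 = 0.989704
Product < 1; profitable direction is SEK → NZD → NOK → GBP → SEK.

0.9897 (arbitrage exists)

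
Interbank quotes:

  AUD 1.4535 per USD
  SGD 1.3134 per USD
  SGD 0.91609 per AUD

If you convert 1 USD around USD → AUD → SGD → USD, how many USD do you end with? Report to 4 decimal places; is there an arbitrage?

Around USD → AUD → SGD → USD: 1 × 1.4535 × 0.91609 ÷ 1.3134 = 1.013809
Product > 1; profitable direction is USD → AUD → SGD → USD.

1.0138 (arbitrage exists)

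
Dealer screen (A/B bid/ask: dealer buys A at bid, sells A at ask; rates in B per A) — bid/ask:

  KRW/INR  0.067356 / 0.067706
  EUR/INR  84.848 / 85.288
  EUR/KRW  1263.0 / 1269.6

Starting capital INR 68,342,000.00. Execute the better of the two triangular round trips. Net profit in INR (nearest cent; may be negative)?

Best loop INR → EUR → KRW → INR:
INR 68,342,000.00 ÷ 85.288 (buy EUR at ask) = EUR 801,308.51
EUR 801,308.51 × 1263.0 (sell EUR at bid) = KRW 1,012,052,645
KRW 1,012,052,645 × 0.067356 (sell KRW at bid) = INR 68,167,817.97

Net result: INR -174,182.03 (no profitable arbitrage after spreads)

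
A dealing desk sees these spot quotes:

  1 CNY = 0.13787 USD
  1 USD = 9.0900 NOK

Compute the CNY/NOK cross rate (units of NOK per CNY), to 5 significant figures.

CNY/NOK = 1.2532

1 CNY × 0.13787 = 0.13787 USD
0.13787 USD × 9.0900 = 1.25324 NOK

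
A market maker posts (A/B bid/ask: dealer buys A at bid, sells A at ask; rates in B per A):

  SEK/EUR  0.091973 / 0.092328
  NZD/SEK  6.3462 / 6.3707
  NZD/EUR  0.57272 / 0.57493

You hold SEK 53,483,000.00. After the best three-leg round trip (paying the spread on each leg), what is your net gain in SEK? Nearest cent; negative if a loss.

Best loop SEK → EUR → NZD → SEK:
SEK 53,483,000.00 × 0.091973 (sell SEK at bid) = EUR 4,918,991.96
EUR 4,918,991.96 ÷ 0.57493 (buy NZD at ask) = NZD 8,555,810.20
NZD 8,555,810.20 × 6.3462 (sell NZD at bid) = SEK 54,296,882.70

Net profit: SEK 813,882.70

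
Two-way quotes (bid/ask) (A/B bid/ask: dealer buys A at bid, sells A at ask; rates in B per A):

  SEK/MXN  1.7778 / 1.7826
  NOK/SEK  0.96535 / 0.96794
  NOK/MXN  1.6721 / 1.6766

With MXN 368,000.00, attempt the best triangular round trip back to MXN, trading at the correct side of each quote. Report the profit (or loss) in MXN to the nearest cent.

Net profit: MXN 8,691.71

Best loop MXN → NOK → SEK → MXN:
MXN 368,000.00 ÷ 1.6766 (buy NOK at ask) = NOK 219,491.83
NOK 219,491.83 × 0.96535 (sell NOK at bid) = SEK 211,886.44
SEK 211,886.44 × 1.7778 (sell SEK at bid) = MXN 376,691.71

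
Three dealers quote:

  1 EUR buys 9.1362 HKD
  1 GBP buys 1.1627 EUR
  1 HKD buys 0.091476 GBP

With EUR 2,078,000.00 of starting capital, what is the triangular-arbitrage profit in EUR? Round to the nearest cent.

Profitable loop is EUR → GBP → HKD → EUR:
EUR 2,078,000.00 ÷ 1.1627 = GBP 1,787,219.40
GBP 1,787,219.40 ÷ 0.091476 = HKD 19,537,577.10
HKD 19,537,577.10 ÷ 9.1362 = EUR 2,138,479.58
Profit = EUR 2,138,479.58 − EUR 2,078,000.00

Profit: EUR 60,479.58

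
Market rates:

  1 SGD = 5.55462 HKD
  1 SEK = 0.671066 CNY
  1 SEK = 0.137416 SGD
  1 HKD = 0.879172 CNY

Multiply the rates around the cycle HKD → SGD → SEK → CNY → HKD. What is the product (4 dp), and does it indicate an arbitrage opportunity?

Around HKD → SGD → SEK → CNY → HKD: 1 ÷ 5.55462 ÷ 0.137416 × 0.671066 ÷ 0.879172 = 0.999999
Product ≈ 1 (deviation 0.000%, within rounding noise).

1.0000 (no arbitrage)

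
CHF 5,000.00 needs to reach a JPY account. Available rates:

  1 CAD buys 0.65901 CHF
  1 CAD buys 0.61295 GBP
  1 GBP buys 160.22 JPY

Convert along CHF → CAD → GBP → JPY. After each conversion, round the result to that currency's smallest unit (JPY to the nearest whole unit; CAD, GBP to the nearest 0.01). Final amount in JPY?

CHF 5,000.00 ÷ 0.65901 = CAD 7,587.14
CAD 7,587.14 × 0.61295 = GBP 4,650.54
GBP 4,650.54 × 160.22 = JPY 745,110

JPY 745,110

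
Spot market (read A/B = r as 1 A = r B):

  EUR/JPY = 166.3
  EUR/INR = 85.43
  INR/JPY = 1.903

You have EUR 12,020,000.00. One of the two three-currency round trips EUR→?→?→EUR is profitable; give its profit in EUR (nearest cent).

Profit: EUR 275,537.60

Profitable loop is EUR → JPY → INR → EUR:
EUR 12,020,000.00 × 166.3 = JPY 1,998,926,000
JPY 1,998,926,000 ÷ 1.903 = INR 1,050,407,777.19
INR 1,050,407,777.19 ÷ 85.43 = EUR 12,295,537.60
Profit = EUR 12,295,537.60 − EUR 12,020,000.00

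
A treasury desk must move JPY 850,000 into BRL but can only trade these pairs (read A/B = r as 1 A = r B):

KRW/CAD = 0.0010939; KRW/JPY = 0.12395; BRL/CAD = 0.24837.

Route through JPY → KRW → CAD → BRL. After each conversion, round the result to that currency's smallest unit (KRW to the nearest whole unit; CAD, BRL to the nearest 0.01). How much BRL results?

BRL 30,203.04

JPY 850,000 ÷ 0.12395 = KRW 6,857,604
KRW 6,857,604 × 0.0010939 = CAD 7,501.53
CAD 7,501.53 ÷ 0.24837 = BRL 30,203.04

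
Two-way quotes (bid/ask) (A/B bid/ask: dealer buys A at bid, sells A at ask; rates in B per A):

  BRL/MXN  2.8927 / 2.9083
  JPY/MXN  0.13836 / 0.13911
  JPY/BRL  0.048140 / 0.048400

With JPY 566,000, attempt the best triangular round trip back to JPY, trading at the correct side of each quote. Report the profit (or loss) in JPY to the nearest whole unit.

Net profit: JPY 588

Best loop JPY → BRL → MXN → JPY:
JPY 566,000 × 0.048140 (sell JPY at bid) = BRL 27,247.24
BRL 27,247.24 × 2.8927 (sell BRL at bid) = MXN 78,818.09
MXN 78,818.09 ÷ 0.13911 (buy JPY at ask) = JPY 566,588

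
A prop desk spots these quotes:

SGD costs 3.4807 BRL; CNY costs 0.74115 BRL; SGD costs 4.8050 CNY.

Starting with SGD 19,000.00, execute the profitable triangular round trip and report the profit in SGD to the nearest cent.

Profitable loop is SGD → CNY → BRL → SGD:
SGD 19,000.00 × 4.8050 = CNY 91,295.00
CNY 91,295.00 × 0.74115 = BRL 67,663.29
BRL 67,663.29 ÷ 3.4807 = SGD 19,439.56
Profit = SGD 19,439.56 − SGD 19,000.00

Profit: SGD 439.56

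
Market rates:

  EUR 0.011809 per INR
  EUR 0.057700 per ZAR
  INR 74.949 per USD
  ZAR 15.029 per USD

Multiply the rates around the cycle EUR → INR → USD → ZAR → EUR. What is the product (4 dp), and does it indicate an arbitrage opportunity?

Around EUR → INR → USD → ZAR → EUR: 1 ÷ 0.011809 ÷ 74.949 × 15.029 × 0.057700 = 0.979776
Product < 1; profitable direction is EUR → ZAR → USD → INR → EUR.

0.9798 (arbitrage exists)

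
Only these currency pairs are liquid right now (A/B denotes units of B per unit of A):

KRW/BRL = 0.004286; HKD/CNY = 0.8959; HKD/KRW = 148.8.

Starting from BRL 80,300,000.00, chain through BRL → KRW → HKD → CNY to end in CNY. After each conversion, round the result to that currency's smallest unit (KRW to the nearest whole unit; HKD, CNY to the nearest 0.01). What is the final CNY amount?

BRL 80,300,000.00 ÷ 0.004286 = KRW 18,735,417,639
KRW 18,735,417,639 ÷ 148.8 = HKD 125,910,064.78
HKD 125,910,064.78 × 0.8959 = CNY 112,802,827.04

CNY 112,802,827.04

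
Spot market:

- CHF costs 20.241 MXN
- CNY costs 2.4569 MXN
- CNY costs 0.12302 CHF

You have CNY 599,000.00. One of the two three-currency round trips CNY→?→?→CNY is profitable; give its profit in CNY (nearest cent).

Profitable loop is CNY → CHF → MXN → CNY:
CNY 599,000.00 × 0.12302 = CHF 73,688.98
CHF 73,688.98 × 20.241 = MXN 1,491,538.64
MXN 1,491,538.64 ÷ 2.4569 = CNY 607,081.54
Profit = CNY 607,081.54 − CNY 599,000.00

Profit: CNY 8,081.54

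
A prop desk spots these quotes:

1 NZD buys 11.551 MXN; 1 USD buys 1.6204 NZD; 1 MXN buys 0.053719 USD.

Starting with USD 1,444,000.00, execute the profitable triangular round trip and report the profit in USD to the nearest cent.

Profit: USD 7,900.76

Profitable loop is USD → NZD → MXN → USD:
USD 1,444,000.00 × 1.6204 = NZD 2,339,857.60
NZD 2,339,857.60 × 11.551 = MXN 27,027,695.14
MXN 27,027,695.14 × 0.053719 = USD 1,451,900.76
Profit = USD 1,451,900.76 − USD 1,444,000.00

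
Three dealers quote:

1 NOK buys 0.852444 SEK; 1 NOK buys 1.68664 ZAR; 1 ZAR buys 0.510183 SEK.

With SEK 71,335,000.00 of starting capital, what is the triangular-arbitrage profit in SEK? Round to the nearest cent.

Profit: SEK 673,735.77

Profitable loop is SEK → NOK → ZAR → SEK:
SEK 71,335,000.00 ÷ 0.852444 = NOK 83,682,916.41
NOK 83,682,916.41 × 1.68664 = ZAR 141,142,954.14
ZAR 141,142,954.14 × 0.510183 = SEK 72,008,735.77
Profit = SEK 72,008,735.77 − SEK 71,335,000.00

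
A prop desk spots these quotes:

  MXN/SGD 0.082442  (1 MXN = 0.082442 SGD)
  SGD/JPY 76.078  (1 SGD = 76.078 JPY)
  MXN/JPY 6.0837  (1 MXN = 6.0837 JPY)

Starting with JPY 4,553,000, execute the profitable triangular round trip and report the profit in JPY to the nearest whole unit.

Profitable loop is JPY → MXN → SGD → JPY:
JPY 4,553,000 ÷ 6.0837 = MXN 748,393.25
MXN 748,393.25 × 0.082442 = SGD 61,699.04
SGD 61,699.04 × 76.078 = JPY 4,693,939
Profit = JPY 4,693,939 − JPY 4,553,000

Profit: JPY 140,939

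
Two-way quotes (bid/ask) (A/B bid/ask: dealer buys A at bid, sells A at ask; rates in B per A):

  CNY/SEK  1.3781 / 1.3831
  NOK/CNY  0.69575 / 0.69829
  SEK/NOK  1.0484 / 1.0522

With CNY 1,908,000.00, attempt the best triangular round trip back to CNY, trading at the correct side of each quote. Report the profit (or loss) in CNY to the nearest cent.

Best loop CNY → SEK → NOK → CNY:
CNY 1,908,000.00 × 1.3781 (sell CNY at bid) = SEK 2,629,414.80
SEK 2,629,414.80 × 1.0484 (sell SEK at bid) = NOK 2,756,678.48
NOK 2,756,678.48 × 0.69575 (sell NOK at bid) = CNY 1,917,959.05

Net profit: CNY 9,959.05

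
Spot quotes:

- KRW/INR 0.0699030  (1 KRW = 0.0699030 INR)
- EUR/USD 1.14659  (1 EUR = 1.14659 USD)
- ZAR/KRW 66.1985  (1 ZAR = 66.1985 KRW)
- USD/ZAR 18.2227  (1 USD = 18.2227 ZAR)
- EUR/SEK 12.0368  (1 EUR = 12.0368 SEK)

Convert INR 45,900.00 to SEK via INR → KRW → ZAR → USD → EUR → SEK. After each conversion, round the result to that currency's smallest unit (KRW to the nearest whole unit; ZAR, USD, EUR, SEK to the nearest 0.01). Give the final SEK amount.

INR 45,900.00 ÷ 0.0699030 = KRW 656,624
KRW 656,624 ÷ 66.1985 = ZAR 9,919.02
ZAR 9,919.02 ÷ 18.2227 = USD 544.32
USD 544.32 ÷ 1.14659 = EUR 474.73
EUR 474.73 × 12.0368 = SEK 5,714.23

SEK 5,714.23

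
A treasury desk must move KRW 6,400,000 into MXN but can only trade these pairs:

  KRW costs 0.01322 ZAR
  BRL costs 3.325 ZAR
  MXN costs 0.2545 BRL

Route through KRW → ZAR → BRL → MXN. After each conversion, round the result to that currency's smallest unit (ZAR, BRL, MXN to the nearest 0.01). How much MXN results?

MXN 99,984.36

KRW 6,400,000 × 0.01322 = ZAR 84,608.00
ZAR 84,608.00 ÷ 3.325 = BRL 25,446.02
BRL 25,446.02 ÷ 0.2545 = MXN 99,984.36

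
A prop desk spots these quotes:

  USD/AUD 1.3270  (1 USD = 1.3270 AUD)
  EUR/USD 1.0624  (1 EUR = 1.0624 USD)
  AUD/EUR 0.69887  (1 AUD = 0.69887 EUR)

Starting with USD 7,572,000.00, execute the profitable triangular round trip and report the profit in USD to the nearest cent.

Profitable loop is USD → EUR → AUD → USD:
USD 7,572,000.00 ÷ 1.0624 = EUR 7,127,259.04
EUR 7,127,259.04 ÷ 0.69887 = AUD 10,198,261.53
AUD 10,198,261.53 ÷ 1.3270 = USD 7,685,200.85
Profit = USD 7,685,200.85 − USD 7,572,000.00

Profit: USD 113,200.85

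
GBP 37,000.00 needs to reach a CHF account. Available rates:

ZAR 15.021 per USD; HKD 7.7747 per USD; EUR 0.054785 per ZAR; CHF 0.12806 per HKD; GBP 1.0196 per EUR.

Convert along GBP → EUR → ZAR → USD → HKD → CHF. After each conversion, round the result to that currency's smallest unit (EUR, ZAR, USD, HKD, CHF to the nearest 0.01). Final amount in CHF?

CHF 43,904.45

GBP 37,000.00 ÷ 1.0196 = EUR 36,288.74
EUR 36,288.74 ÷ 0.054785 = ZAR 662,384.59
ZAR 662,384.59 ÷ 15.021 = USD 44,097.24
USD 44,097.24 × 7.7747 = HKD 342,842.81
HKD 342,842.81 × 0.12806 = CHF 43,904.45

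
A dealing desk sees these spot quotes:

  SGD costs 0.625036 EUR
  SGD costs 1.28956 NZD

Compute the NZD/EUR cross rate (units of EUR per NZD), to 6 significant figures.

NZD/EUR = 0.484689

1 NZD ÷ 1.28956 = 0.775458 SGD
0.775458 SGD × 0.625036 = 0.484689 EUR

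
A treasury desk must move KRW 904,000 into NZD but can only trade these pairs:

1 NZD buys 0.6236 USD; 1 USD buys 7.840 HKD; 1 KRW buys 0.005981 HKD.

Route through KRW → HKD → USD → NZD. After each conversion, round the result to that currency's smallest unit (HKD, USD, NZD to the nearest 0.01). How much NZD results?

NZD 1,105.92

KRW 904,000 × 0.005981 = HKD 5,406.82
HKD 5,406.82 ÷ 7.840 = USD 689.65
USD 689.65 ÷ 0.6236 = NZD 1,105.92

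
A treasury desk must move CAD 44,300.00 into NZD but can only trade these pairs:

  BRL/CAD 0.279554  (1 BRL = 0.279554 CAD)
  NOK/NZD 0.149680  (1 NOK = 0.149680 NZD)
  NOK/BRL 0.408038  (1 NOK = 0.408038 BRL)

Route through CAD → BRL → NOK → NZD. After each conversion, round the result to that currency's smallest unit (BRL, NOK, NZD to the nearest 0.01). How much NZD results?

CAD 44,300.00 ÷ 0.279554 = BRL 158,466.70
BRL 158,466.70 ÷ 0.408038 = NOK 388,362.60
NOK 388,362.60 × 0.149680 = NZD 58,130.11

NZD 58,130.11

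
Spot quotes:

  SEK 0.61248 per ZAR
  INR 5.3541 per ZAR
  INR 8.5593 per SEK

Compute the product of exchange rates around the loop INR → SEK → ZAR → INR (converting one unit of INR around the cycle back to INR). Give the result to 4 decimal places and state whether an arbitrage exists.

1.0213 (arbitrage exists)

Around INR → SEK → ZAR → INR: 1 ÷ 8.5593 ÷ 0.61248 × 5.3541 = 1.021307
Product > 1; profitable direction is INR → SEK → ZAR → INR.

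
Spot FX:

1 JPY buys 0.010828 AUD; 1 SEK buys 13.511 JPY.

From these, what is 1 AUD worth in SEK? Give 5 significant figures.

AUD/SEK = 6.8354

1 AUD ÷ 0.010828 = 92.3532 JPY
92.3532 JPY ÷ 13.511 = 6.83541 SEK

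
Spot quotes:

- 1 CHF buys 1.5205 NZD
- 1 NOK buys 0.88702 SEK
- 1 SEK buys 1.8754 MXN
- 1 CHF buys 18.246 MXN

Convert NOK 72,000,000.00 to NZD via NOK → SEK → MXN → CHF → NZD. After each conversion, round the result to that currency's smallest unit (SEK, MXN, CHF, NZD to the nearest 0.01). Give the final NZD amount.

NOK 72,000,000.00 × 0.88702 = SEK 63,865,440.00
SEK 63,865,440.00 × 1.8754 = MXN 119,773,246.18
MXN 119,773,246.18 ÷ 18.246 = CHF 6,564,356.36
CHF 6,564,356.36 × 1.5205 = NZD 9,981,103.85

NZD 9,981,103.85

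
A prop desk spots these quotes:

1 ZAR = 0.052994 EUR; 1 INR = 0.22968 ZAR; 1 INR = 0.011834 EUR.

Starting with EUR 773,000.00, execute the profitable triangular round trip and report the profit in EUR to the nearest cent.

Profitable loop is EUR → INR → ZAR → EUR:
EUR 773,000.00 ÷ 0.011834 = INR 65,320,263.65
INR 65,320,263.65 × 0.22968 = ZAR 15,002,758.15
ZAR 15,002,758.15 × 0.052994 = EUR 795,056.17
Profit = EUR 795,056.17 − EUR 773,000.00

Profit: EUR 22,056.17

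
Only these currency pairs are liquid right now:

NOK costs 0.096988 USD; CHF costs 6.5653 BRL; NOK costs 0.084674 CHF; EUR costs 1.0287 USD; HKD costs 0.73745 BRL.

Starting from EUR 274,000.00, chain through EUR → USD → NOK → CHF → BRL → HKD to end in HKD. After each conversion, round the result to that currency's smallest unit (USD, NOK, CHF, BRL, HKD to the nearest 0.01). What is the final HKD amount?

HKD 2,190,752.78

EUR 274,000.00 × 1.0287 = USD 281,863.80
USD 281,863.80 ÷ 0.096988 = NOK 2,906,171.90
NOK 2,906,171.90 × 0.084674 = CHF 246,077.20
CHF 246,077.20 × 6.5653 = BRL 1,615,570.64
BRL 1,615,570.64 ÷ 0.73745 = HKD 2,190,752.78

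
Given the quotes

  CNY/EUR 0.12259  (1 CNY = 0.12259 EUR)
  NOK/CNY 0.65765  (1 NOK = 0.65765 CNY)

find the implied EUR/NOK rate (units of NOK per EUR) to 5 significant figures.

1 EUR ÷ 0.12259 = 8.15727 CNY
8.15727 CNY ÷ 0.65765 = 12.4037 NOK

EUR/NOK = 12.404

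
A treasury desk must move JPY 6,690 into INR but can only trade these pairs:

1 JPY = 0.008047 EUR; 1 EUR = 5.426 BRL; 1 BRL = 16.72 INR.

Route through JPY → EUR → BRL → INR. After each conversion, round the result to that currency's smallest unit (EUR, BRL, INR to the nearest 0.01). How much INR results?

INR 4,883.58

JPY 6,690 × 0.008047 = EUR 53.83
EUR 53.83 × 5.426 = BRL 292.08
BRL 292.08 × 16.72 = INR 4,883.58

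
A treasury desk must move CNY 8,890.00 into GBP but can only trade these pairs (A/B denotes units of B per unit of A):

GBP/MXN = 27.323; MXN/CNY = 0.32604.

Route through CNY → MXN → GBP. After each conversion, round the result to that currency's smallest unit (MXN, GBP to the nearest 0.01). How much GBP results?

GBP 997.94

CNY 8,890.00 ÷ 0.32604 = MXN 27,266.59
MXN 27,266.59 ÷ 27.323 = GBP 997.94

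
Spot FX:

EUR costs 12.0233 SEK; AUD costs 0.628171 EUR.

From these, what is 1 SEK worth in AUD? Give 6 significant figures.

1 SEK ÷ 12.0233 = 0.0831718 EUR
0.0831718 EUR ÷ 0.628171 = 0.132403 AUD

SEK/AUD = 0.132403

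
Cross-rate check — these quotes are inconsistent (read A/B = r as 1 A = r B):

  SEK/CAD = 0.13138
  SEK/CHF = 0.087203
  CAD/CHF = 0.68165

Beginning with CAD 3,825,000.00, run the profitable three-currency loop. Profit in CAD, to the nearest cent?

Profit: CAD 103,173.94

Profitable loop is CAD → CHF → SEK → CAD:
CAD 3,825,000.00 × 0.68165 = CHF 2,607,311.25
CHF 2,607,311.25 ÷ 0.087203 = SEK 29,899,329.72
SEK 29,899,329.72 × 0.13138 = CAD 3,928,173.94
Profit = CAD 3,928,173.94 − CAD 3,825,000.00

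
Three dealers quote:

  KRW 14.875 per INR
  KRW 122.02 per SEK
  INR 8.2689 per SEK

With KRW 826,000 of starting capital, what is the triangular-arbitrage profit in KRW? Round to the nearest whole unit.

Profitable loop is KRW → SEK → INR → KRW:
KRW 826,000 ÷ 122.02 = SEK 6,769.38
SEK 6,769.38 × 8.2689 = INR 55,975.34
INR 55,975.34 × 14.875 = KRW 832,633
Profit = KRW 832,633 − KRW 826,000

Profit: KRW 6,633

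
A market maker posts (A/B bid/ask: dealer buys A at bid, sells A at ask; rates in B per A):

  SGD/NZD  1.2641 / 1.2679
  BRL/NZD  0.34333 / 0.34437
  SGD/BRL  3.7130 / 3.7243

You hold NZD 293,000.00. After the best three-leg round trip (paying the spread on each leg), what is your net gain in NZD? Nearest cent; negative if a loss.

Net profit: NZD 1,590.90

Best loop NZD → SGD → BRL → NZD:
NZD 293,000.00 ÷ 1.2679 (buy SGD at ask) = SGD 231,090.78
SGD 231,090.78 × 3.7130 (sell SGD at bid) = BRL 858,040.07
BRL 858,040.07 × 0.34333 (sell BRL at bid) = NZD 294,590.90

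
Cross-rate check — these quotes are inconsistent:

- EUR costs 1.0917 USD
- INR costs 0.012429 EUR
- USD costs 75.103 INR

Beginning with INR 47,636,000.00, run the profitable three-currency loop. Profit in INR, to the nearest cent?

Profit: INR 907,610.03

Profitable loop is INR → EUR → USD → INR:
INR 47,636,000.00 × 0.012429 = EUR 592,067.84
EUR 592,067.84 × 1.0917 = USD 646,360.47
USD 646,360.47 × 75.103 = INR 48,543,610.03
Profit = INR 48,543,610.03 − INR 47,636,000.00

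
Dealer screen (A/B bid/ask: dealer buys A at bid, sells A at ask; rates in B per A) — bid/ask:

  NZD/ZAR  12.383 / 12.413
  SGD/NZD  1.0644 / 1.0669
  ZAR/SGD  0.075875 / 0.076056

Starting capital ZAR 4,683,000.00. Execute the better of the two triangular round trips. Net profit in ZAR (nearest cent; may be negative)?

Net profit: ZAR 317.49

Best loop ZAR → SGD → NZD → ZAR:
ZAR 4,683,000.00 × 0.075875 (sell ZAR at bid) = SGD 355,322.62
SGD 355,322.62 × 1.0644 (sell SGD at bid) = NZD 378,205.40
NZD 378,205.40 × 12.383 (sell NZD at bid) = ZAR 4,683,317.49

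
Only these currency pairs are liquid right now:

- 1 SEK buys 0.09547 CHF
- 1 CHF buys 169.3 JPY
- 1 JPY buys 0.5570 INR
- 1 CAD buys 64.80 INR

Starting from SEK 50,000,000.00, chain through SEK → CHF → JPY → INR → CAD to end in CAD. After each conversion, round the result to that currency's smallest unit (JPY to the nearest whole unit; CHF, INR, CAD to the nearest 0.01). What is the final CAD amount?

SEK 50,000,000.00 × 0.09547 = CHF 4,773,500.00
CHF 4,773,500.00 × 169.3 = JPY 808,153,550
JPY 808,153,550 × 0.5570 = INR 450,141,527.35
INR 450,141,527.35 ÷ 64.80 = CAD 6,946,628.51

CAD 6,946,628.51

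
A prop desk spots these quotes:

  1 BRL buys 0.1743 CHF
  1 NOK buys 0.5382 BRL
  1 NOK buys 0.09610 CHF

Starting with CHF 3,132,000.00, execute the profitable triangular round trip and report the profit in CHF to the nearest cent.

Profitable loop is CHF → BRL → NOK → CHF:
CHF 3,132,000.00 ÷ 0.1743 = BRL 17,969,018.93
BRL 17,969,018.93 ÷ 0.5382 = NOK 33,387,251.83
NOK 33,387,251.83 × 0.09610 = CHF 3,208,514.90
Profit = CHF 3,208,514.90 − CHF 3,132,000.00

Profit: CHF 76,514.90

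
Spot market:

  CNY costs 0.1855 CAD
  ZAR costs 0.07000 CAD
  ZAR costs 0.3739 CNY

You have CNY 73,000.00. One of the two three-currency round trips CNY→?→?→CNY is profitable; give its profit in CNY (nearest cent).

Profitable loop is CNY → ZAR → CAD → CNY:
CNY 73,000.00 ÷ 0.3739 = ZAR 195,239.37
ZAR 195,239.37 × 0.07000 = CAD 13,666.76
CAD 13,666.76 ÷ 0.1855 = CNY 73,675.23
Profit = CNY 73,675.23 − CNY 73,000.00

Profit: CNY 675.23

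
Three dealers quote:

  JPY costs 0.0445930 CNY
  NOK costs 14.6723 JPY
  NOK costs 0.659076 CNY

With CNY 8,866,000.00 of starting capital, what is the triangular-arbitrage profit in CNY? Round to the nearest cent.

Profit: CNY 64,963.93

Profitable loop is CNY → JPY → NOK → CNY:
CNY 8,866,000.00 ÷ 0.0445930 = JPY 198,820,443
JPY 198,820,443 ÷ 14.6723 = NOK 13,550,734.56
NOK 13,550,734.56 × 0.659076 = CNY 8,930,963.93
Profit = CNY 8,930,963.93 − CNY 8,866,000.00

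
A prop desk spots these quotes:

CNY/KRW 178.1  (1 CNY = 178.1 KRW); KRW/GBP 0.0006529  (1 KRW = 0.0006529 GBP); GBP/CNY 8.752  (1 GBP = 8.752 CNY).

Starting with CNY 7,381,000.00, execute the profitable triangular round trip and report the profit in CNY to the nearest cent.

Profit: CNY 130,611.23

Profitable loop is CNY → KRW → GBP → CNY:
CNY 7,381,000.00 × 178.1 = KRW 1,314,556,100
KRW 1,314,556,100 × 0.0006529 = GBP 858,273.68
GBP 858,273.68 × 8.752 = CNY 7,511,611.23
Profit = CNY 7,511,611.23 − CNY 7,381,000.00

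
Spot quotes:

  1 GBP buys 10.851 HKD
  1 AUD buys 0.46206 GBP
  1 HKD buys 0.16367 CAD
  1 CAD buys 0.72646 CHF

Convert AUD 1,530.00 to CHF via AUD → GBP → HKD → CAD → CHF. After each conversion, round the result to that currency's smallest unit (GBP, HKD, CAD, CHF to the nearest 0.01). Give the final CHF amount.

CHF 912.09

AUD 1,530.00 × 0.46206 = GBP 706.95
GBP 706.95 × 10.851 = HKD 7,671.11
HKD 7,671.11 × 0.16367 = CAD 1,255.53
CAD 1,255.53 × 0.72646 = CHF 912.09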